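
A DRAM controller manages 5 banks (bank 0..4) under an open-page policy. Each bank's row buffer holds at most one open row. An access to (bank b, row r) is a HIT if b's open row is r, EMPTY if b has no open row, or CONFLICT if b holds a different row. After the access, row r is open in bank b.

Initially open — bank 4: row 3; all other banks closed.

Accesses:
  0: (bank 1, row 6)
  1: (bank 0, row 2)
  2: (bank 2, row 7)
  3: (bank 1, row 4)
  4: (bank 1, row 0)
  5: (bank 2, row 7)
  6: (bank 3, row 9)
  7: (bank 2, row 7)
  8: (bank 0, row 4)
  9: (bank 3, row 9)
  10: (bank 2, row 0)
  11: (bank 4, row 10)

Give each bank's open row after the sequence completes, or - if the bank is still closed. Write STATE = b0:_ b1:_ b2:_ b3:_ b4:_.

0: bank 1 row 6 — prev None → EMPTY
1: bank 0 row 2 — prev None → EMPTY
2: bank 2 row 7 — prev None → EMPTY
3: bank 1 row 4 — prev 6 → CONFLICT
4: bank 1 row 0 — prev 4 → CONFLICT
5: bank 2 row 7 — prev 7 → HIT
6: bank 3 row 9 — prev None → EMPTY
7: bank 2 row 7 — prev 7 → HIT
8: bank 0 row 4 — prev 2 → CONFLICT
9: bank 3 row 9 — prev 9 → HIT
10: bank 2 row 0 — prev 7 → CONFLICT
11: bank 4 row 10 — prev 3 → CONFLICT

STATE = b0:4 b1:0 b2:0 b3:9 b4:10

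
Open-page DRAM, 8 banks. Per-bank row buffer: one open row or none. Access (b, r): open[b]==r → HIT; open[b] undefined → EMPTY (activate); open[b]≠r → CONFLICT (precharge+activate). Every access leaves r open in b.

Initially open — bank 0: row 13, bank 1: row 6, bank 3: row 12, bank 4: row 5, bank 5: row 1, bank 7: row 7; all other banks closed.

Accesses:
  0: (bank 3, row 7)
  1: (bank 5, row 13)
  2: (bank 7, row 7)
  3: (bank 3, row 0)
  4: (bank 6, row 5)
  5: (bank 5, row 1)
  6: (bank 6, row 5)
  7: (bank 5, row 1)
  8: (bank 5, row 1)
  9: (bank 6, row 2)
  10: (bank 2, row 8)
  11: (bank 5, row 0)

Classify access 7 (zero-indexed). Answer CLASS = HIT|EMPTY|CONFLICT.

#0 (3,7) C  (was 12)
#1 (5,13) C  (was 1)
#2 (7,7) H  (was 7)
#3 (3,0) C  (was 7)
#4 (6,5) E
#5 (5,1) C  (was 13)
#6 (6,5) H  (was 5)
#7 (5,1) H  (was 1)
#8 (5,1) H  (was 1)
#9 (6,2) C  (was 5)
#10 (2,8) E
#11 (5,0) C  (was 1)

CLASS = HIT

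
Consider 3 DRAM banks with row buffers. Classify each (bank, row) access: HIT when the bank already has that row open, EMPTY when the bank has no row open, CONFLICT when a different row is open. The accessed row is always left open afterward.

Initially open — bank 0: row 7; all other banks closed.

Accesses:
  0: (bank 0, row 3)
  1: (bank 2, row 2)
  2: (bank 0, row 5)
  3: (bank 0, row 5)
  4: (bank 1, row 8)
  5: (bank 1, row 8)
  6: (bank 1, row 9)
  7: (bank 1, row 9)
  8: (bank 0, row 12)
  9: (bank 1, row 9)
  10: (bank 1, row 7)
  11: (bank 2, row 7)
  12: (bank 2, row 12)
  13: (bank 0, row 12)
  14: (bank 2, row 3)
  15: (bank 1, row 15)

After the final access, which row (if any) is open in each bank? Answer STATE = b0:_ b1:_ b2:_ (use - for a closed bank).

  [0] b0 r3: had r7 ⇒ C
  [1] b2 r2: no row ⇒ E
  [2] b0 r5: had r3 ⇒ C
  [3] b0 r5: had r5 ⇒ H
  [4] b1 r8: no row ⇒ E
  [5] b1 r8: had r8 ⇒ H
  [6] b1 r9: had r8 ⇒ C
  [7] b1 r9: had r9 ⇒ H
  [8] b0 r12: had r5 ⇒ C
  [9] b1 r9: had r9 ⇒ H
  [10] b1 r7: had r9 ⇒ C
  [11] b2 r7: had r2 ⇒ C
  [12] b2 r12: had r7 ⇒ C
  [13] b0 r12: had r12 ⇒ H
  [14] b2 r3: had r12 ⇒ C
  [15] b1 r15: had r7 ⇒ C

STATE = b0:12 b1:15 b2:3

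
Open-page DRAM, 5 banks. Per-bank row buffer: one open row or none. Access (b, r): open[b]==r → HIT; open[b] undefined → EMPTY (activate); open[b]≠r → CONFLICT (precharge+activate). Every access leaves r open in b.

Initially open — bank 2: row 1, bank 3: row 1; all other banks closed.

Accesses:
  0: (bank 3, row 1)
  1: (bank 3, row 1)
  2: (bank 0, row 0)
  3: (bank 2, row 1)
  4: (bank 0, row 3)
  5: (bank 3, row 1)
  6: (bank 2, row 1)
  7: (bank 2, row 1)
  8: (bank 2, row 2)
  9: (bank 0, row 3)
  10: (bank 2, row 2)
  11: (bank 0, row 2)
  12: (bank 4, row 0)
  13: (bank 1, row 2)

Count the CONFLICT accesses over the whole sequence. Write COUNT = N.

COUNT = 3

#0 (3,1) H  (was 1)
#1 (3,1) H  (was 1)
#2 (0,0) E
#3 (2,1) H  (was 1)
#4 (0,3) C  (was 0)
#5 (3,1) H  (was 1)
#6 (2,1) H  (was 1)
#7 (2,1) H  (was 1)
#8 (2,2) C  (was 1)
#9 (0,3) H  (was 3)
#10 (2,2) H  (was 2)
#11 (0,2) C  (was 3)
#12 (4,0) E
#13 (1,2) E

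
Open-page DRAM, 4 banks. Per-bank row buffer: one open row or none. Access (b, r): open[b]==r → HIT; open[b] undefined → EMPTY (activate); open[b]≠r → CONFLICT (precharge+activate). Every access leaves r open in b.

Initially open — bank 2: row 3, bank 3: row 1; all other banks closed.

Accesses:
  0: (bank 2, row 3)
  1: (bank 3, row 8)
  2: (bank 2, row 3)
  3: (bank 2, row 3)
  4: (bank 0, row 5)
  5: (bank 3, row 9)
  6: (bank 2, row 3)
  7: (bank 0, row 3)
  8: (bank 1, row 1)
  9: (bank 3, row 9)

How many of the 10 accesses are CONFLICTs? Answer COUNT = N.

#0 (2,3) H  (was 3)
#1 (3,8) C  (was 1)
#2 (2,3) H  (was 3)
#3 (2,3) H  (was 3)
#4 (0,5) E
#5 (3,9) C  (was 8)
#6 (2,3) H  (was 3)
#7 (0,3) C  (was 5)
#8 (1,1) E
#9 (3,9) H  (was 9)

COUNT = 3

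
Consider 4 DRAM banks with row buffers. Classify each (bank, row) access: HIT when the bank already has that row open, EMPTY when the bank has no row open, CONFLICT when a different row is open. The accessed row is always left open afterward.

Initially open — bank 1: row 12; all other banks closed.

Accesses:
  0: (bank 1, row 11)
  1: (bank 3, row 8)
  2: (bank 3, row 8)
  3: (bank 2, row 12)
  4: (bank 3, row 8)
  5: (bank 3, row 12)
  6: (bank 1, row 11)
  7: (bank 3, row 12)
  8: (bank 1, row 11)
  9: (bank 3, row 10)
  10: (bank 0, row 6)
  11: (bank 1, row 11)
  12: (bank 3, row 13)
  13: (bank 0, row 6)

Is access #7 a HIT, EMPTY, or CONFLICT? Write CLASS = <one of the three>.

#0 (1,11) C  (was 12)
#1 (3,8) E
#2 (3,8) H  (was 8)
#3 (2,12) E
#4 (3,8) H  (was 8)
#5 (3,12) C  (was 8)
#6 (1,11) H  (was 11)
#7 (3,12) H  (was 12)
#8 (1,11) H  (was 11)
#9 (3,10) C  (was 12)
#10 (0,6) E
#11 (1,11) H  (was 11)
#12 (3,13) C  (was 10)
#13 (0,6) H  (was 6)

CLASS = HIT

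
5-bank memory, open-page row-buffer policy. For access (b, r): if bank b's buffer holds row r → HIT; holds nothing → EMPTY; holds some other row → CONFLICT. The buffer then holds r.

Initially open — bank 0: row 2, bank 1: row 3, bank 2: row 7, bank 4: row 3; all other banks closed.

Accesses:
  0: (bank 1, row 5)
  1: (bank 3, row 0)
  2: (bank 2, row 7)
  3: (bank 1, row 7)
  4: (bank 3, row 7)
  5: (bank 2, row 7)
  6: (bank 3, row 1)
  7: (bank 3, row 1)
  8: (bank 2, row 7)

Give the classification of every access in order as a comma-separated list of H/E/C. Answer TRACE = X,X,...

TRACE = C,E,H,C,C,H,C,H,H

  [0] b1 r5: had r3 ⇒ C
  [1] b3 r0: no row ⇒ E
  [2] b2 r7: had r7 ⇒ H
  [3] b1 r7: had r5 ⇒ C
  [4] b3 r7: had r0 ⇒ C
  [5] b2 r7: had r7 ⇒ H
  [6] b3 r1: had r7 ⇒ C
  [7] b3 r1: had r1 ⇒ H
  [8] b2 r7: had r7 ⇒ H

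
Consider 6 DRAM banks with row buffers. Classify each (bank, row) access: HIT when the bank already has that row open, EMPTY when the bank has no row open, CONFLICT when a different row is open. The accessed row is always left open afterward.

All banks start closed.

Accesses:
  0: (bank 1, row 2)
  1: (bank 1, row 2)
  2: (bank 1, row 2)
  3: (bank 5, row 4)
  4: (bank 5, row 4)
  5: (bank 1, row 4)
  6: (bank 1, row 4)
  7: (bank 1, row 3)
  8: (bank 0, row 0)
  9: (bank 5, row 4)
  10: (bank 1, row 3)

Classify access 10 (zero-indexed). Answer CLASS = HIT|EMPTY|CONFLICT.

CLASS = HIT

  [0] b1 r2: no row ⇒ E
  [1] b1 r2: had r2 ⇒ H
  [2] b1 r2: had r2 ⇒ H
  [3] b5 r4: no row ⇒ E
  [4] b5 r4: had r4 ⇒ H
  [5] b1 r4: had r2 ⇒ C
  [6] b1 r4: had r4 ⇒ H
  [7] b1 r3: had r4 ⇒ C
  [8] b0 r0: no row ⇒ E
  [9] b5 r4: had r4 ⇒ H
  [10] b1 r3: had r3 ⇒ H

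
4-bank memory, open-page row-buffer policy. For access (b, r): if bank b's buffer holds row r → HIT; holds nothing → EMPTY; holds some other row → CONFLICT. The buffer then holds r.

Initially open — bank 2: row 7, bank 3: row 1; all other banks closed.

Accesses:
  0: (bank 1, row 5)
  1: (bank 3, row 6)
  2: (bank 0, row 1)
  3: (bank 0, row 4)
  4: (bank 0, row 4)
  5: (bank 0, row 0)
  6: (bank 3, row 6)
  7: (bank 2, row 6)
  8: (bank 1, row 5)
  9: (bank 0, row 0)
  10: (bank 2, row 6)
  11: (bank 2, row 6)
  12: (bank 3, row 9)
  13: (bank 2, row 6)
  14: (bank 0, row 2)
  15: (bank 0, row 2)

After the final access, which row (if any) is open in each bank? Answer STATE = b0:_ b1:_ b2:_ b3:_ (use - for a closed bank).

  [0] b1 r5: no row ⇒ E
  [1] b3 r6: had r1 ⇒ C
  [2] b0 r1: no row ⇒ E
  [3] b0 r4: had r1 ⇒ C
  [4] b0 r4: had r4 ⇒ H
  [5] b0 r0: had r4 ⇒ C
  [6] b3 r6: had r6 ⇒ H
  [7] b2 r6: had r7 ⇒ C
  [8] b1 r5: had r5 ⇒ H
  [9] b0 r0: had r0 ⇒ H
  [10] b2 r6: had r6 ⇒ H
  [11] b2 r6: had r6 ⇒ H
  [12] b3 r9: had r6 ⇒ C
  [13] b2 r6: had r6 ⇒ H
  [14] b0 r2: had r0 ⇒ C
  [15] b0 r2: had r2 ⇒ H

STATE = b0:2 b1:5 b2:6 b3:9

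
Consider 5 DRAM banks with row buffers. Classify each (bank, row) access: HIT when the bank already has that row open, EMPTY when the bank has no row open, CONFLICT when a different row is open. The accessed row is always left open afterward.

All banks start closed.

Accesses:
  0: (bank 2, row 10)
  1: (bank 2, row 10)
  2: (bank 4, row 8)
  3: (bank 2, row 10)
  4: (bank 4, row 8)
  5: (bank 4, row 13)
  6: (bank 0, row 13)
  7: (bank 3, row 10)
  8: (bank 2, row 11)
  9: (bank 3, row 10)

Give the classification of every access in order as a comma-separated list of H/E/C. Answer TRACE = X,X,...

#0 (2,10) E
#1 (2,10) H  (was 10)
#2 (4,8) E
#3 (2,10) H  (was 10)
#4 (4,8) H  (was 8)
#5 (4,13) C  (was 8)
#6 (0,13) E
#7 (3,10) E
#8 (2,11) C  (was 10)
#9 (3,10) H  (was 10)

TRACE = E,H,E,H,H,C,E,E,C,H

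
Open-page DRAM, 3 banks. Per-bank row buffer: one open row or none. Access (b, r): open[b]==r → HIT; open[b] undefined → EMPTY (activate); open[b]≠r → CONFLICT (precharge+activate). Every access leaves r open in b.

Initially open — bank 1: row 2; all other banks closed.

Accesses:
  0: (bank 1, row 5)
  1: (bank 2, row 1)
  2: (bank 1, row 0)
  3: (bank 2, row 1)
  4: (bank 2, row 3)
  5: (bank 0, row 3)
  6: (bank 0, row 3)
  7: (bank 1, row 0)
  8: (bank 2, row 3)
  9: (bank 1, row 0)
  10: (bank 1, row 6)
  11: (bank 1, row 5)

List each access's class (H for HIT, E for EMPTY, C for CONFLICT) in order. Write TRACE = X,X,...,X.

TRACE = C,E,C,H,C,E,H,H,H,H,C,C

  [0] b1 r5: had r2 ⇒ C
  [1] b2 r1: no row ⇒ E
  [2] b1 r0: had r5 ⇒ C
  [3] b2 r1: had r1 ⇒ H
  [4] b2 r3: had r1 ⇒ C
  [5] b0 r3: no row ⇒ E
  [6] b0 r3: had r3 ⇒ H
  [7] b1 r0: had r0 ⇒ H
  [8] b2 r3: had r3 ⇒ H
  [9] b1 r0: had r0 ⇒ H
  [10] b1 r6: had r0 ⇒ C
  [11] b1 r5: had r6 ⇒ C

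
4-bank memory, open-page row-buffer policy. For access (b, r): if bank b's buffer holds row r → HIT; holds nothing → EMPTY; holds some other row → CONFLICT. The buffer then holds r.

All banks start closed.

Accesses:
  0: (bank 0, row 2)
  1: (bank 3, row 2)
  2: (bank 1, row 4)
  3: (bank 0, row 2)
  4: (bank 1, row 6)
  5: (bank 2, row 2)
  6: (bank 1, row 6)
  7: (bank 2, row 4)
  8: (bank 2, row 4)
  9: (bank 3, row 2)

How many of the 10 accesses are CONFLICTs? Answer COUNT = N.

step 0: bank0 None->2 [EMPTY]
step 1: bank3 None->2 [EMPTY]
step 2: bank1 None->4 [EMPTY]
step 3: bank0 2->2 [HIT]
step 4: bank1 4->6 [CONFLICT]
step 5: bank2 None->2 [EMPTY]
step 6: bank1 6->6 [HIT]
step 7: bank2 2->4 [CONFLICT]
step 8: bank2 4->4 [HIT]
step 9: bank3 2->2 [HIT]

COUNT = 2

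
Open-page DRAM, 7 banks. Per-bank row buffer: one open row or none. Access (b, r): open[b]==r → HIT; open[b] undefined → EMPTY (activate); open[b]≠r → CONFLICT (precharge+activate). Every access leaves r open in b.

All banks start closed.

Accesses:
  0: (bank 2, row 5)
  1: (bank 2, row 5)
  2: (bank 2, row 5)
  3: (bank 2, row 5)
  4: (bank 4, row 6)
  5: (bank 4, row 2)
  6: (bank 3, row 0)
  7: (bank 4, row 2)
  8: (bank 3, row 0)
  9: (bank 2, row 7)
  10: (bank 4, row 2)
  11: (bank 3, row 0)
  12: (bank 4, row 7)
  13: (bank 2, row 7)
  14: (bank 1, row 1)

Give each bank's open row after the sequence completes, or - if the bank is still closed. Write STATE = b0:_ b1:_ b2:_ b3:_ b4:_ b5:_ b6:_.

STATE = b0:- b1:1 b2:7 b3:0 b4:7 b5:- b6:-

#0 (2,5) E
#1 (2,5) H  (was 5)
#2 (2,5) H  (was 5)
#3 (2,5) H  (was 5)
#4 (4,6) E
#5 (4,2) C  (was 6)
#6 (3,0) E
#7 (4,2) H  (was 2)
#8 (3,0) H  (was 0)
#9 (2,7) C  (was 5)
#10 (4,2) H  (was 2)
#11 (3,0) H  (was 0)
#12 (4,7) C  (was 2)
#13 (2,7) H  (was 7)
#14 (1,1) E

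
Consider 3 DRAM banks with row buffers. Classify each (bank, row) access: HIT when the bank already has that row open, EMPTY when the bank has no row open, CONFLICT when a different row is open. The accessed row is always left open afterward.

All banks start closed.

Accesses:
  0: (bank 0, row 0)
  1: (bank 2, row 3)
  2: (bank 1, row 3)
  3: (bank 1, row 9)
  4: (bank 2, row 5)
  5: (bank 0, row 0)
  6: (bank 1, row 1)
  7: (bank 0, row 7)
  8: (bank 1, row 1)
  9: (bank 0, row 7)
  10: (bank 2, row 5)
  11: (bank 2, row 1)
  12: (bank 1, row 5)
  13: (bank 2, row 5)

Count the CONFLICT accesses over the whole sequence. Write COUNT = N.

  [0] b0 r0: no row ⇒ E
  [1] b2 r3: no row ⇒ E
  [2] b1 r3: no row ⇒ E
  [3] b1 r9: had r3 ⇒ C
  [4] b2 r5: had r3 ⇒ C
  [5] b0 r0: had r0 ⇒ H
  [6] b1 r1: had r9 ⇒ C
  [7] b0 r7: had r0 ⇒ C
  [8] b1 r1: had r1 ⇒ H
  [9] b0 r7: had r7 ⇒ H
  [10] b2 r5: had r5 ⇒ H
  [11] b2 r1: had r5 ⇒ C
  [12] b1 r5: had r1 ⇒ C
  [13] b2 r5: had r1 ⇒ C

COUNT = 7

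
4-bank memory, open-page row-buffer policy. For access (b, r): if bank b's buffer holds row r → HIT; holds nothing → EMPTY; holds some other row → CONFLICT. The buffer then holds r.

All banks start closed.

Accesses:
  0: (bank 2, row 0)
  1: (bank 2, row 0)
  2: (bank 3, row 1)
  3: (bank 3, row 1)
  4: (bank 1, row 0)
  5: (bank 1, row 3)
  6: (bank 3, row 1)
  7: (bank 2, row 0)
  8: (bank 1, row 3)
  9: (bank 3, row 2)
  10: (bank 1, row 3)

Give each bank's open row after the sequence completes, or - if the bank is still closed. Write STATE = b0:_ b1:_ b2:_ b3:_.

STATE = b0:- b1:3 b2:0 b3:2

  [0] b2 r0: no row ⇒ E
  [1] b2 r0: had r0 ⇒ H
  [2] b3 r1: no row ⇒ E
  [3] b3 r1: had r1 ⇒ H
  [4] b1 r0: no row ⇒ E
  [5] b1 r3: had r0 ⇒ C
  [6] b3 r1: had r1 ⇒ H
  [7] b2 r0: had r0 ⇒ H
  [8] b1 r3: had r3 ⇒ H
  [9] b3 r2: had r1 ⇒ C
  [10] b1 r3: had r3 ⇒ H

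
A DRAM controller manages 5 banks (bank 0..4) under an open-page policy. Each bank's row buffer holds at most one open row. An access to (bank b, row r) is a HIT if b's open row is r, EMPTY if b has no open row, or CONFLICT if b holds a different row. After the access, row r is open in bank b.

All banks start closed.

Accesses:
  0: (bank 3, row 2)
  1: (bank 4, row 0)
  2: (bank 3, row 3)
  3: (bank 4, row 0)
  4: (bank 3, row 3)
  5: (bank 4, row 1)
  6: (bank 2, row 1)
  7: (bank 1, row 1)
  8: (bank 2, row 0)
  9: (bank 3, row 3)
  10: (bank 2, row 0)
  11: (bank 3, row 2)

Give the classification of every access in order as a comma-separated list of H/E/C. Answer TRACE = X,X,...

step 0: bank3 None->2 [EMPTY]
step 1: bank4 None->0 [EMPTY]
step 2: bank3 2->3 [CONFLICT]
step 3: bank4 0->0 [HIT]
step 4: bank3 3->3 [HIT]
step 5: bank4 0->1 [CONFLICT]
step 6: bank2 None->1 [EMPTY]
step 7: bank1 None->1 [EMPTY]
step 8: bank2 1->0 [CONFLICT]
step 9: bank3 3->3 [HIT]
step 10: bank2 0->0 [HIT]
step 11: bank3 3->2 [CONFLICT]

TRACE = E,E,C,H,H,C,E,E,C,H,H,C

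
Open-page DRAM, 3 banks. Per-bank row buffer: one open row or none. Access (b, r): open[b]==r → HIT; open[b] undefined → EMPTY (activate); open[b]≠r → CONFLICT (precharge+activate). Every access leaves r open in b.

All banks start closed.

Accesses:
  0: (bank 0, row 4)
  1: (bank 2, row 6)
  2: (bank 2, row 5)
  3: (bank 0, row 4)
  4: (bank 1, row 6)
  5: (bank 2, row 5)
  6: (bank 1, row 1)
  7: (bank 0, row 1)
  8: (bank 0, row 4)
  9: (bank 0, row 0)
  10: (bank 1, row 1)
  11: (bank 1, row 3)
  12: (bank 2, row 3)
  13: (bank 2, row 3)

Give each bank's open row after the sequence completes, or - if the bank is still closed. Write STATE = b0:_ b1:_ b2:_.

0: bank 0 row 4 — prev None → EMPTY
1: bank 2 row 6 — prev None → EMPTY
2: bank 2 row 5 — prev 6 → CONFLICT
3: bank 0 row 4 — prev 4 → HIT
4: bank 1 row 6 — prev None → EMPTY
5: bank 2 row 5 — prev 5 → HIT
6: bank 1 row 1 — prev 6 → CONFLICT
7: bank 0 row 1 — prev 4 → CONFLICT
8: bank 0 row 4 — prev 1 → CONFLICT
9: bank 0 row 0 — prev 4 → CONFLICT
10: bank 1 row 1 — prev 1 → HIT
11: bank 1 row 3 — prev 1 → CONFLICT
12: bank 2 row 3 — prev 5 → CONFLICT
13: bank 2 row 3 — prev 3 → HIT

STATE = b0:0 b1:3 b2:3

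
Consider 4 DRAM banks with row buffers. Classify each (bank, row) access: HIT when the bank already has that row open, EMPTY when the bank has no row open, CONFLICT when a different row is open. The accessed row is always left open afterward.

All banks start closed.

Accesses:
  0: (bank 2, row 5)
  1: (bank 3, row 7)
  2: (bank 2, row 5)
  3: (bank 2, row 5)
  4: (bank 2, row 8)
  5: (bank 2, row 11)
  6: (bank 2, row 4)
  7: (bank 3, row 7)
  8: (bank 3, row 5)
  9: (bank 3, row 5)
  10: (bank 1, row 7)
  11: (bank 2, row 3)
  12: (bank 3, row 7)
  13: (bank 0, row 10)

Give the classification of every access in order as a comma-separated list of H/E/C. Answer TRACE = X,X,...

step 0: bank2 None->5 [EMPTY]
step 1: bank3 None->7 [EMPTY]
step 2: bank2 5->5 [HIT]
step 3: bank2 5->5 [HIT]
step 4: bank2 5->8 [CONFLICT]
step 5: bank2 8->11 [CONFLICT]
step 6: bank2 11->4 [CONFLICT]
step 7: bank3 7->7 [HIT]
step 8: bank3 7->5 [CONFLICT]
step 9: bank3 5->5 [HIT]
step 10: bank1 None->7 [EMPTY]
step 11: bank2 4->3 [CONFLICT]
step 12: bank3 5->7 [CONFLICT]
step 13: bank0 None->10 [EMPTY]

TRACE = E,E,H,H,C,C,C,H,C,H,E,C,C,E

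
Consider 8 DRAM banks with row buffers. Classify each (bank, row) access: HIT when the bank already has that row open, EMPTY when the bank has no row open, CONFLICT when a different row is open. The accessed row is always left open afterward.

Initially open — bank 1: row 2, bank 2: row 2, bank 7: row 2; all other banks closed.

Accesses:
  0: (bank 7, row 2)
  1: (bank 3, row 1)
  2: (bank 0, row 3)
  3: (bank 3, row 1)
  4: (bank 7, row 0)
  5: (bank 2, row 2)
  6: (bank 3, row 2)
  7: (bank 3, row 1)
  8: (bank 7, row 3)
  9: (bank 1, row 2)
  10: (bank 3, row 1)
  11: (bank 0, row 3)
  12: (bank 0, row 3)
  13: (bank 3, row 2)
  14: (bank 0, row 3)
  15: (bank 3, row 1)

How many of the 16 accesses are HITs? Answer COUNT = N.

COUNT = 8

0: bank 7 row 2 — prev 2 → HIT
1: bank 3 row 1 — prev None → EMPTY
2: bank 0 row 3 — prev None → EMPTY
3: bank 3 row 1 — prev 1 → HIT
4: bank 7 row 0 — prev 2 → CONFLICT
5: bank 2 row 2 — prev 2 → HIT
6: bank 3 row 2 — prev 1 → CONFLICT
7: bank 3 row 1 — prev 2 → CONFLICT
8: bank 7 row 3 — prev 0 → CONFLICT
9: bank 1 row 2 — prev 2 → HIT
10: bank 3 row 1 — prev 1 → HIT
11: bank 0 row 3 — prev 3 → HIT
12: bank 0 row 3 — prev 3 → HIT
13: bank 3 row 2 — prev 1 → CONFLICT
14: bank 0 row 3 — prev 3 → HIT
15: bank 3 row 1 — prev 2 → CONFLICT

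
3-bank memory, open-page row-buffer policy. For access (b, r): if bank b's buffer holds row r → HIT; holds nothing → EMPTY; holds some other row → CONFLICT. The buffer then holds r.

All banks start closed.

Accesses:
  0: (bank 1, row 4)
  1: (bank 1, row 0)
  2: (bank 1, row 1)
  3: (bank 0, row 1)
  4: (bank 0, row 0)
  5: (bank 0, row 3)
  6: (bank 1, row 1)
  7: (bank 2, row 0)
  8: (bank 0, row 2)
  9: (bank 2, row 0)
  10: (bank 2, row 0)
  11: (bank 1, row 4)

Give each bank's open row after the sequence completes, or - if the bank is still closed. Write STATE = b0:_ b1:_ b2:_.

  [0] b1 r4: no row ⇒ E
  [1] b1 r0: had r4 ⇒ C
  [2] b1 r1: had r0 ⇒ C
  [3] b0 r1: no row ⇒ E
  [4] b0 r0: had r1 ⇒ C
  [5] b0 r3: had r0 ⇒ C
  [6] b1 r1: had r1 ⇒ H
  [7] b2 r0: no row ⇒ E
  [8] b0 r2: had r3 ⇒ C
  [9] b2 r0: had r0 ⇒ H
  [10] b2 r0: had r0 ⇒ H
  [11] b1 r4: had r1 ⇒ C

STATE = b0:2 b1:4 b2:0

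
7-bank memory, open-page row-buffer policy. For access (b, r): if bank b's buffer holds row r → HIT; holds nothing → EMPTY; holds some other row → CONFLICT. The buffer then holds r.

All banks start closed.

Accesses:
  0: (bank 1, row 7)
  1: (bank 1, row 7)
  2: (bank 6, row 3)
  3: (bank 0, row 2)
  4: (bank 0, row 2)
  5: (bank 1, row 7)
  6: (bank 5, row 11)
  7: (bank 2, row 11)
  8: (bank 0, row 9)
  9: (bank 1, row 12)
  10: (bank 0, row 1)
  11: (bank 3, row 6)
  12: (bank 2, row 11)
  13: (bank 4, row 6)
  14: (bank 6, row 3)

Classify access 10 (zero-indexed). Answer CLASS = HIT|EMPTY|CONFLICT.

0: bank 1 row 7 — prev None → EMPTY
1: bank 1 row 7 — prev 7 → HIT
2: bank 6 row 3 — prev None → EMPTY
3: bank 0 row 2 — prev None → EMPTY
4: bank 0 row 2 — prev 2 → HIT
5: bank 1 row 7 — prev 7 → HIT
6: bank 5 row 11 — prev None → EMPTY
7: bank 2 row 11 — prev None → EMPTY
8: bank 0 row 9 — prev 2 → CONFLICT
9: bank 1 row 12 — prev 7 → CONFLICT
10: bank 0 row 1 — prev 9 → CONFLICT
11: bank 3 row 6 — prev None → EMPTY
12: bank 2 row 11 — prev 11 → HIT
13: bank 4 row 6 — prev None → EMPTY
14: bank 6 row 3 — prev 3 → HIT

CLASS = CONFLICT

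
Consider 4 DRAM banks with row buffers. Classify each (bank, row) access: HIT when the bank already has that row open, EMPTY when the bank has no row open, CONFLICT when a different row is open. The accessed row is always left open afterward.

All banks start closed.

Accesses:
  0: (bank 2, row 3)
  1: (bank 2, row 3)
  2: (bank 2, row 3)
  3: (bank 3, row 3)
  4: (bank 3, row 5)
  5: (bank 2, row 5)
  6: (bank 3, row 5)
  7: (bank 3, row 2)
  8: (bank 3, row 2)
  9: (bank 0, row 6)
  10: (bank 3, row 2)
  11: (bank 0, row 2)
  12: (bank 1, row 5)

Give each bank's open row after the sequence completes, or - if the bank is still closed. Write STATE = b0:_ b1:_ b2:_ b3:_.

step 0: bank2 None->3 [EMPTY]
step 1: bank2 3->3 [HIT]
step 2: bank2 3->3 [HIT]
step 3: bank3 None->3 [EMPTY]
step 4: bank3 3->5 [CONFLICT]
step 5: bank2 3->5 [CONFLICT]
step 6: bank3 5->5 [HIT]
step 7: bank3 5->2 [CONFLICT]
step 8: bank3 2->2 [HIT]
step 9: bank0 None->6 [EMPTY]
step 10: bank3 2->2 [HIT]
step 11: bank0 6->2 [CONFLICT]
step 12: bank1 None->5 [EMPTY]

STATE = b0:2 b1:5 b2:5 b3:2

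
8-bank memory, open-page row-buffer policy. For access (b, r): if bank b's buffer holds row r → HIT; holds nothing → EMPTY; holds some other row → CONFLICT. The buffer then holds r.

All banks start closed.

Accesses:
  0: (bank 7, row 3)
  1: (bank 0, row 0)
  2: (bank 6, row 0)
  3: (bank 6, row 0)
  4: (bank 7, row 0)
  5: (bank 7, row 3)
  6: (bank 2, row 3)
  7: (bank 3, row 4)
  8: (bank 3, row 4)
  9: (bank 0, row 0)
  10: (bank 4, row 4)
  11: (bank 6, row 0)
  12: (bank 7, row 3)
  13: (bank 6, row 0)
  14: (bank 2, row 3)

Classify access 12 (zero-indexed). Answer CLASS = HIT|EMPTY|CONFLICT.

CLASS = HIT

  [0] b7 r3: no row ⇒ E
  [1] b0 r0: no row ⇒ E
  [2] b6 r0: no row ⇒ E
  [3] b6 r0: had r0 ⇒ H
  [4] b7 r0: had r3 ⇒ C
  [5] b7 r3: had r0 ⇒ C
  [6] b2 r3: no row ⇒ E
  [7] b3 r4: no row ⇒ E
  [8] b3 r4: had r4 ⇒ H
  [9] b0 r0: had r0 ⇒ H
  [10] b4 r4: no row ⇒ E
  [11] b6 r0: had r0 ⇒ H
  [12] b7 r3: had r3 ⇒ H
  [13] b6 r0: had r0 ⇒ H
  [14] b2 r3: had r3 ⇒ H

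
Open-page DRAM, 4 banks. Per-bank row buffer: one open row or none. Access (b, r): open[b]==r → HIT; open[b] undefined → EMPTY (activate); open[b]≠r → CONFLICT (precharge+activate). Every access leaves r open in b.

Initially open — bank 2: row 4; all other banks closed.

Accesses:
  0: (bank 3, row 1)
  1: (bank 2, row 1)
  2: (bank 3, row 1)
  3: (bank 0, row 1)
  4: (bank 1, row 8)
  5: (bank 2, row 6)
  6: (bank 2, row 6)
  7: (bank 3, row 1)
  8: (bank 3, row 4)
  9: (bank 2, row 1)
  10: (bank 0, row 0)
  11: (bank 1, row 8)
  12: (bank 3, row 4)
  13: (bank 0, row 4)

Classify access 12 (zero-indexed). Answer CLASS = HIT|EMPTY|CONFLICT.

0: bank 3 row 1 — prev None → EMPTY
1: bank 2 row 1 — prev 4 → CONFLICT
2: bank 3 row 1 — prev 1 → HIT
3: bank 0 row 1 — prev None → EMPTY
4: bank 1 row 8 — prev None → EMPTY
5: bank 2 row 6 — prev 1 → CONFLICT
6: bank 2 row 6 — prev 6 → HIT
7: bank 3 row 1 — prev 1 → HIT
8: bank 3 row 4 — prev 1 → CONFLICT
9: bank 2 row 1 — prev 6 → CONFLICT
10: bank 0 row 0 — prev 1 → CONFLICT
11: bank 1 row 8 — prev 8 → HIT
12: bank 3 row 4 — prev 4 → HIT
13: bank 0 row 4 — prev 0 → CONFLICT

CLASS = HIT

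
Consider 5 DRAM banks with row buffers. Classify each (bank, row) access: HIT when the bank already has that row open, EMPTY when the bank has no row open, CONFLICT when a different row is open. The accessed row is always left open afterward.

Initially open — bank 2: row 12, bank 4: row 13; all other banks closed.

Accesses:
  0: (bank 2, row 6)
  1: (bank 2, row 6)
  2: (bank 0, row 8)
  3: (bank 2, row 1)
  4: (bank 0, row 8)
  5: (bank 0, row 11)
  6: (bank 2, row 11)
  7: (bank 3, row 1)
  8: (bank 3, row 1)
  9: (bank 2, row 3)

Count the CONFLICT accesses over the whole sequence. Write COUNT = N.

COUNT = 5

0: bank 2 row 6 — prev 12 → CONFLICT
1: bank 2 row 6 — prev 6 → HIT
2: bank 0 row 8 — prev None → EMPTY
3: bank 2 row 1 — prev 6 → CONFLICT
4: bank 0 row 8 — prev 8 → HIT
5: bank 0 row 11 — prev 8 → CONFLICT
6: bank 2 row 11 — prev 1 → CONFLICT
7: bank 3 row 1 — prev None → EMPTY
8: bank 3 row 1 — prev 1 → HIT
9: bank 2 row 3 — prev 11 → CONFLICT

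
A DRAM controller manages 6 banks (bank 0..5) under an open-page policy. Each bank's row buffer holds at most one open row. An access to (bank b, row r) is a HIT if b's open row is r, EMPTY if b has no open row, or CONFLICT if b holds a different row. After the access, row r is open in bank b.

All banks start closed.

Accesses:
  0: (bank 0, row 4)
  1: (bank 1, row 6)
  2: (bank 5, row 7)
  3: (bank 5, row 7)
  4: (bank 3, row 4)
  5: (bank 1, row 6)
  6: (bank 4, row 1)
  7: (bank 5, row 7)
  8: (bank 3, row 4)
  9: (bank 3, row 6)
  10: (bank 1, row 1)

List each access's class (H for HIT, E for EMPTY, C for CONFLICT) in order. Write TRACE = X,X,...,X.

TRACE = E,E,E,H,E,H,E,H,H,C,C

#0 (0,4) E
#1 (1,6) E
#2 (5,7) E
#3 (5,7) H  (was 7)
#4 (3,4) E
#5 (1,6) H  (was 6)
#6 (4,1) E
#7 (5,7) H  (was 7)
#8 (3,4) H  (was 4)
#9 (3,6) C  (was 4)
#10 (1,1) C  (was 6)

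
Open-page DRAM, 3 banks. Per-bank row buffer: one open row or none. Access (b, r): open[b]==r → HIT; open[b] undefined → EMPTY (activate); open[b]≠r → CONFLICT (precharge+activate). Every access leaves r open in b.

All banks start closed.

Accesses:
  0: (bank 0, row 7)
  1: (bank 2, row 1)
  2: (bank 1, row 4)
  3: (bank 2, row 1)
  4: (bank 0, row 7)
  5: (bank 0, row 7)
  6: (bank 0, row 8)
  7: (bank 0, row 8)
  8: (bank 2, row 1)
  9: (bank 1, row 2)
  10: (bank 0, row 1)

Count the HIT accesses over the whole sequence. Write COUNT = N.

COUNT = 5

step 0: bank0 None->7 [EMPTY]
step 1: bank2 None->1 [EMPTY]
step 2: bank1 None->4 [EMPTY]
step 3: bank2 1->1 [HIT]
step 4: bank0 7->7 [HIT]
step 5: bank0 7->7 [HIT]
step 6: bank0 7->8 [CONFLICT]
step 7: bank0 8->8 [HIT]
step 8: bank2 1->1 [HIT]
step 9: bank1 4->2 [CONFLICT]
step 10: bank0 8->1 [CONFLICT]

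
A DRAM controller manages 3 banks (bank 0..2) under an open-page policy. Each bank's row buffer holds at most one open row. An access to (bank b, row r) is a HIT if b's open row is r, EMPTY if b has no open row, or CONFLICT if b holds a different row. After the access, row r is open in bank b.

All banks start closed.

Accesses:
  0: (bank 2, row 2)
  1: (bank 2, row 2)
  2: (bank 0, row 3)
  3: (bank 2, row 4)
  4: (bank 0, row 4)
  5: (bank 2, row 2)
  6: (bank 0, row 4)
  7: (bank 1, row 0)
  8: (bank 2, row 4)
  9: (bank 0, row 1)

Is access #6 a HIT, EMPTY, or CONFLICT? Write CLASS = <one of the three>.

CLASS = HIT

step 0: bank2 None->2 [EMPTY]
step 1: bank2 2->2 [HIT]
step 2: bank0 None->3 [EMPTY]
step 3: bank2 2->4 [CONFLICT]
step 4: bank0 3->4 [CONFLICT]
step 5: bank2 4->2 [CONFLICT]
step 6: bank0 4->4 [HIT]
step 7: bank1 None->0 [EMPTY]
step 8: bank2 2->4 [CONFLICT]
step 9: bank0 4->1 [CONFLICT]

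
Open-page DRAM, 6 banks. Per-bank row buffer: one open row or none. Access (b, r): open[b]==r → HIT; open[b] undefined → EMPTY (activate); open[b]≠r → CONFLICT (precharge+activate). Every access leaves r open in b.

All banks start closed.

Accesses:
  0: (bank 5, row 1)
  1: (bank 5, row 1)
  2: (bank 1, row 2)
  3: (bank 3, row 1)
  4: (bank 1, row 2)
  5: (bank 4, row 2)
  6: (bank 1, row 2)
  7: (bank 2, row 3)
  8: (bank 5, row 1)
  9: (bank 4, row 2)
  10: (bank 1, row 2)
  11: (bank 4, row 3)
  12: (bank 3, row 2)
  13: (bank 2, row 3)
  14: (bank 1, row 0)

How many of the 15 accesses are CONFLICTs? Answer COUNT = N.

0: bank 5 row 1 — prev None → EMPTY
1: bank 5 row 1 — prev 1 → HIT
2: bank 1 row 2 — prev None → EMPTY
3: bank 3 row 1 — prev None → EMPTY
4: bank 1 row 2 — prev 2 → HIT
5: bank 4 row 2 — prev None → EMPTY
6: bank 1 row 2 — prev 2 → HIT
7: bank 2 row 3 — prev None → EMPTY
8: bank 5 row 1 — prev 1 → HIT
9: bank 4 row 2 — prev 2 → HIT
10: bank 1 row 2 — prev 2 → HIT
11: bank 4 row 3 — prev 2 → CONFLICT
12: bank 3 row 2 — prev 1 → CONFLICT
13: bank 2 row 3 — prev 3 → HIT
14: bank 1 row 0 — prev 2 → CONFLICT

COUNT = 3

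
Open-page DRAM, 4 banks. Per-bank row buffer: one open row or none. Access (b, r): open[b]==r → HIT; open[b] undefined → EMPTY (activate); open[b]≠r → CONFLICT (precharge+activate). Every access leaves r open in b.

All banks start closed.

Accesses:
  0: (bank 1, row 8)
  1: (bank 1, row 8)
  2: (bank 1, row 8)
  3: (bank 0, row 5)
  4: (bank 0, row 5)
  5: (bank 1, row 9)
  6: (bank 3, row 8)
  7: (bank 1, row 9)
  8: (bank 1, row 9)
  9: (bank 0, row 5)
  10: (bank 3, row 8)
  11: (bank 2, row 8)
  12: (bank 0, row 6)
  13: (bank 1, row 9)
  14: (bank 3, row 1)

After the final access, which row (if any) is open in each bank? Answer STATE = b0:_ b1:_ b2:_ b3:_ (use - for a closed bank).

  [0] b1 r8: no row ⇒ E
  [1] b1 r8: had r8 ⇒ H
  [2] b1 r8: had r8 ⇒ H
  [3] b0 r5: no row ⇒ E
  [4] b0 r5: had r5 ⇒ H
  [5] b1 r9: had r8 ⇒ C
  [6] b3 r8: no row ⇒ E
  [7] b1 r9: had r9 ⇒ H
  [8] b1 r9: had r9 ⇒ H
  [9] b0 r5: had r5 ⇒ H
  [10] b3 r8: had r8 ⇒ H
  [11] b2 r8: no row ⇒ E
  [12] b0 r6: had r5 ⇒ C
  [13] b1 r9: had r9 ⇒ H
  [14] b3 r1: had r8 ⇒ C

STATE = b0:6 b1:9 b2:8 b3:1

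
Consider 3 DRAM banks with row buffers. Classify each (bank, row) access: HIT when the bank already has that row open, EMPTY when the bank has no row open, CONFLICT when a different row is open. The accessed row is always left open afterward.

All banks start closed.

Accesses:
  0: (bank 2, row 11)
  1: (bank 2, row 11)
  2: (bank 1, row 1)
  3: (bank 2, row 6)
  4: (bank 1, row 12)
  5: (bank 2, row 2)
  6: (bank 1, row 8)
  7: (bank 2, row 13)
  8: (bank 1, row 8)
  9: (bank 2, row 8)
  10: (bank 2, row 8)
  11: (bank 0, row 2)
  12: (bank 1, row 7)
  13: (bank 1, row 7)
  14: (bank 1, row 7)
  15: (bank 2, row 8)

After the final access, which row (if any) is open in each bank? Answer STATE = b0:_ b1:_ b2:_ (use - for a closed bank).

#0 (2,11) E
#1 (2,11) H  (was 11)
#2 (1,1) E
#3 (2,6) C  (was 11)
#4 (1,12) C  (was 1)
#5 (2,2) C  (was 6)
#6 (1,8) C  (was 12)
#7 (2,13) C  (was 2)
#8 (1,8) H  (was 8)
#9 (2,8) C  (was 13)
#10 (2,8) H  (was 8)
#11 (0,2) E
#12 (1,7) C  (was 8)
#13 (1,7) H  (was 7)
#14 (1,7) H  (was 7)
#15 (2,8) H  (was 8)

STATE = b0:2 b1:7 b2:8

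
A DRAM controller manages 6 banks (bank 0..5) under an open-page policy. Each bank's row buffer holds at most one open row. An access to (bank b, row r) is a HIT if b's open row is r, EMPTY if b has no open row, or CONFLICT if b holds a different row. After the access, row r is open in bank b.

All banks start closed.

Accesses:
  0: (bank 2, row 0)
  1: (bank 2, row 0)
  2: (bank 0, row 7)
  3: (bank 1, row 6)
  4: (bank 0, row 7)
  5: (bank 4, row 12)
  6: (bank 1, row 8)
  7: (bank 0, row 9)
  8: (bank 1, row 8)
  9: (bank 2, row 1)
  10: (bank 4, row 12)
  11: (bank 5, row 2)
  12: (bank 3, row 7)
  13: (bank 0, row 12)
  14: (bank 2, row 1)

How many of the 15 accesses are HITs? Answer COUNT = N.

COUNT = 5

0: bank 2 row 0 — prev None → EMPTY
1: bank 2 row 0 — prev 0 → HIT
2: bank 0 row 7 — prev None → EMPTY
3: bank 1 row 6 — prev None → EMPTY
4: bank 0 row 7 — prev 7 → HIT
5: bank 4 row 12 — prev None → EMPTY
6: bank 1 row 8 — prev 6 → CONFLICT
7: bank 0 row 9 — prev 7 → CONFLICT
8: bank 1 row 8 — prev 8 → HIT
9: bank 2 row 1 — prev 0 → CONFLICT
10: bank 4 row 12 — prev 12 → HIT
11: bank 5 row 2 — prev None → EMPTY
12: bank 3 row 7 — prev None → EMPTY
13: bank 0 row 12 — prev 9 → CONFLICT
14: bank 2 row 1 — prev 1 → HIT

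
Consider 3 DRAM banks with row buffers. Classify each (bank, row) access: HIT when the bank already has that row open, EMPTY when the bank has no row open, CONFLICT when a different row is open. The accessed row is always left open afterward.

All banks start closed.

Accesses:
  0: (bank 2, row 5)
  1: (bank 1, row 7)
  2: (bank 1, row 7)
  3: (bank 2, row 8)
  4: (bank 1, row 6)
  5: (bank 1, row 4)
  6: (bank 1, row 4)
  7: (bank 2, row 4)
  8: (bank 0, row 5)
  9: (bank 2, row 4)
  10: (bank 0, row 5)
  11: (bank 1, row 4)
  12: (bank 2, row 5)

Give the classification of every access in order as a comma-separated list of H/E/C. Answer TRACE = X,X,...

TRACE = E,E,H,C,C,C,H,C,E,H,H,H,C

step 0: bank2 None->5 [EMPTY]
step 1: bank1 None->7 [EMPTY]
step 2: bank1 7->7 [HIT]
step 3: bank2 5->8 [CONFLICT]
step 4: bank1 7->6 [CONFLICT]
step 5: bank1 6->4 [CONFLICT]
step 6: bank1 4->4 [HIT]
step 7: bank2 8->4 [CONFLICT]
step 8: bank0 None->5 [EMPTY]
step 9: bank2 4->4 [HIT]
step 10: bank0 5->5 [HIT]
step 11: bank1 4->4 [HIT]
step 12: bank2 4->5 [CONFLICT]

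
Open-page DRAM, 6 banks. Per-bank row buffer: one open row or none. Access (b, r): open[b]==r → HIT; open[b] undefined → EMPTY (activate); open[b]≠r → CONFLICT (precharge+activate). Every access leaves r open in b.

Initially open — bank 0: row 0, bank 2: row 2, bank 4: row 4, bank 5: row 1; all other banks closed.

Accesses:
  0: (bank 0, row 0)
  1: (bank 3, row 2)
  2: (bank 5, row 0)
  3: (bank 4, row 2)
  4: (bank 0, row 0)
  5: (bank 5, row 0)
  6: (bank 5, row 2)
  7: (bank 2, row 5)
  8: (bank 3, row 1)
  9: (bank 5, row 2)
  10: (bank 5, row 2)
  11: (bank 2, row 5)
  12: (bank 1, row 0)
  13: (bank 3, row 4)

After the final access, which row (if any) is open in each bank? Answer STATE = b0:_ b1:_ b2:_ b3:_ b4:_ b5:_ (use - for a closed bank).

STATE = b0:0 b1:0 b2:5 b3:4 b4:2 b5:2

  [0] b0 r0: had r0 ⇒ H
  [1] b3 r2: no row ⇒ E
  [2] b5 r0: had r1 ⇒ C
  [3] b4 r2: had r4 ⇒ C
  [4] b0 r0: had r0 ⇒ H
  [5] b5 r0: had r0 ⇒ H
  [6] b5 r2: had r0 ⇒ C
  [7] b2 r5: had r2 ⇒ C
  [8] b3 r1: had r2 ⇒ C
  [9] b5 r2: had r2 ⇒ H
  [10] b5 r2: had r2 ⇒ H
  [11] b2 r5: had r5 ⇒ H
  [12] b1 r0: no row ⇒ E
  [13] b3 r4: had r1 ⇒ C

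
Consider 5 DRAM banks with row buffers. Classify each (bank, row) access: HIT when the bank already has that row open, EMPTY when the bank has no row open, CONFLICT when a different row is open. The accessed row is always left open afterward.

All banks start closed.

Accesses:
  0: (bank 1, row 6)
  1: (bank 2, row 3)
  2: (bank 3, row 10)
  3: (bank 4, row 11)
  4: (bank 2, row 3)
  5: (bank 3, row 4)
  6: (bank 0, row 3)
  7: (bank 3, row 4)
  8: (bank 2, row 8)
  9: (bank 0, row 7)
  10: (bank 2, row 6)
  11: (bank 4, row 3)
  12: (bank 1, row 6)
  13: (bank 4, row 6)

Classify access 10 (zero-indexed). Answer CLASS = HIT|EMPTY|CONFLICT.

CLASS = CONFLICT

  [0] b1 r6: no row ⇒ E
  [1] b2 r3: no row ⇒ E
  [2] b3 r10: no row ⇒ E
  [3] b4 r11: no row ⇒ E
  [4] b2 r3: had r3 ⇒ H
  [5] b3 r4: had r10 ⇒ C
  [6] b0 r3: no row ⇒ E
  [7] b3 r4: had r4 ⇒ H
  [8] b2 r8: had r3 ⇒ C
  [9] b0 r7: had r3 ⇒ C
  [10] b2 r6: had r8 ⇒ C
  [11] b4 r3: had r11 ⇒ C
  [12] b1 r6: had r6 ⇒ H
  [13] b4 r6: had r3 ⇒ C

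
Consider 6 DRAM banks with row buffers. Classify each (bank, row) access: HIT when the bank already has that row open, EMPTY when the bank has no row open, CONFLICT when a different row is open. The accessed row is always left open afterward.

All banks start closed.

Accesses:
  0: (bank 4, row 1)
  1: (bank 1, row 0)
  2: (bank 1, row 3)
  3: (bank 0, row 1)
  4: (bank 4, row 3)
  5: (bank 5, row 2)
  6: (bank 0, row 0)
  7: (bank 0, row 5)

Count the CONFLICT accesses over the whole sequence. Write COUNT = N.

COUNT = 4

  [0] b4 r1: no row ⇒ E
  [1] b1 r0: no row ⇒ E
  [2] b1 r3: had r0 ⇒ C
  [3] b0 r1: no row ⇒ E
  [4] b4 r3: had r1 ⇒ C
  [5] b5 r2: no row ⇒ E
  [6] b0 r0: had r1 ⇒ C
  [7] b0 r5: had r0 ⇒ C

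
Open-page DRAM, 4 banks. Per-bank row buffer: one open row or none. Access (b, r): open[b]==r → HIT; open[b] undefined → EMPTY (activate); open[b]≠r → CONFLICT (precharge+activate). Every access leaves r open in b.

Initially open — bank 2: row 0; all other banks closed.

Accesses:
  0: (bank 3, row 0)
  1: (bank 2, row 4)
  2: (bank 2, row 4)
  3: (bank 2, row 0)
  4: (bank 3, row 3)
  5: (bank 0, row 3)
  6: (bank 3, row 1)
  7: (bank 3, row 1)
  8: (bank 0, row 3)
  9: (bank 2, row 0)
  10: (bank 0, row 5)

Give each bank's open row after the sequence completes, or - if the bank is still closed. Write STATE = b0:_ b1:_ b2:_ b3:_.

step 0: bank3 None->0 [EMPTY]
step 1: bank2 0->4 [CONFLICT]
step 2: bank2 4->4 [HIT]
step 3: bank2 4->0 [CONFLICT]
step 4: bank3 0->3 [CONFLICT]
step 5: bank0 None->3 [EMPTY]
step 6: bank3 3->1 [CONFLICT]
step 7: bank3 1->1 [HIT]
step 8: bank0 3->3 [HIT]
step 9: bank2 0->0 [HIT]
step 10: bank0 3->5 [CONFLICT]

STATE = b0:5 b1:- b2:0 b3:1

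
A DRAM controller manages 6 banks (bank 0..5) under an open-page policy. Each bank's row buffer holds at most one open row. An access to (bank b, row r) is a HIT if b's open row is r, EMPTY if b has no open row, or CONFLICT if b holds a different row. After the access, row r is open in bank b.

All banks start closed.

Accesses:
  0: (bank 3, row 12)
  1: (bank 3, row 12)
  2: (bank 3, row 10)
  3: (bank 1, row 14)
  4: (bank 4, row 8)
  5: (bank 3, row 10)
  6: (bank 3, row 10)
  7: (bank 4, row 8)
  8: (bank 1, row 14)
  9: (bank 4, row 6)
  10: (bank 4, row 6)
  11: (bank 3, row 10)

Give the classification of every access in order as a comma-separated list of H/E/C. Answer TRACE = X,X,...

TRACE = E,H,C,E,E,H,H,H,H,C,H,H

0: bank 3 row 12 — prev None → EMPTY
1: bank 3 row 12 — prev 12 → HIT
2: bank 3 row 10 — prev 12 → CONFLICT
3: bank 1 row 14 — prev None → EMPTY
4: bank 4 row 8 — prev None → EMPTY
5: bank 3 row 10 — prev 10 → HIT
6: bank 3 row 10 — prev 10 → HIT
7: bank 4 row 8 — prev 8 → HIT
8: bank 1 row 14 — prev 14 → HIT
9: bank 4 row 6 — prev 8 → CONFLICT
10: bank 4 row 6 — prev 6 → HIT
11: bank 3 row 10 — prev 10 → HIT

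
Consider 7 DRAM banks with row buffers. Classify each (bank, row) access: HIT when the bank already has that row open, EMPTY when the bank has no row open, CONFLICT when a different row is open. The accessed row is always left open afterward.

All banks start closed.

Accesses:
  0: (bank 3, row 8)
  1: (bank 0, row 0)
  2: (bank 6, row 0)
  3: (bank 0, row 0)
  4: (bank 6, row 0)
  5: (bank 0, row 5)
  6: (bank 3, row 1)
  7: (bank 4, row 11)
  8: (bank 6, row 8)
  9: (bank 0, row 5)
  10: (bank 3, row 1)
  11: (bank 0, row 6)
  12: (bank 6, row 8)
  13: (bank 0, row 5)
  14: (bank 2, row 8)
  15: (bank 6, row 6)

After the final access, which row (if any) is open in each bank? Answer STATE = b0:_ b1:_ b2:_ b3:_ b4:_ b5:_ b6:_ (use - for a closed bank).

step 0: bank3 None->8 [EMPTY]
step 1: bank0 None->0 [EMPTY]
step 2: bank6 None->0 [EMPTY]
step 3: bank0 0->0 [HIT]
step 4: bank6 0->0 [HIT]
step 5: bank0 0->5 [CONFLICT]
step 6: bank3 8->1 [CONFLICT]
step 7: bank4 None->11 [EMPTY]
step 8: bank6 0->8 [CONFLICT]
step 9: bank0 5->5 [HIT]
step 10: bank3 1->1 [HIT]
step 11: bank0 5->6 [CONFLICT]
step 12: bank6 8->8 [HIT]
step 13: bank0 6->5 [CONFLICT]
step 14: bank2 None->8 [EMPTY]
step 15: bank6 8->6 [CONFLICT]

STATE = b0:5 b1:- b2:8 b3:1 b4:11 b5:- b6:6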